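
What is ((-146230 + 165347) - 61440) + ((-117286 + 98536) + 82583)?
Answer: 21510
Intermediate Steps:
((-146230 + 165347) - 61440) + ((-117286 + 98536) + 82583) = (19117 - 61440) + (-18750 + 82583) = -42323 + 63833 = 21510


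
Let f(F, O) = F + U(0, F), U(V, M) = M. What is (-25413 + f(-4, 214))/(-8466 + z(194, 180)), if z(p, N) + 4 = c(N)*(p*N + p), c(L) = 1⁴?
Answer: -25421/26644 ≈ -0.95410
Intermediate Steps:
c(L) = 1
z(p, N) = -4 + p + N*p (z(p, N) = -4 + 1*(p*N + p) = -4 + 1*(N*p + p) = -4 + 1*(p + N*p) = -4 + (p + N*p) = -4 + p + N*p)
f(F, O) = 2*F (f(F, O) = F + F = 2*F)
(-25413 + f(-4, 214))/(-8466 + z(194, 180)) = (-25413 + 2*(-4))/(-8466 + (-4 + 194 + 180*194)) = (-25413 - 8)/(-8466 + (-4 + 194 + 34920)) = -25421/(-8466 + 35110) = -25421/26644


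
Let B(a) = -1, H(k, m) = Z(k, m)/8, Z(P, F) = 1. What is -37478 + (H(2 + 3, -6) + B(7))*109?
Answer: -300587/8 ≈ -37573.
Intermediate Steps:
H(k, m) = ⅛ (H(k, m) = 1/8 = 1*(⅛) = ⅛)
-37478 + (H(2 + 3, -6) + B(7))*109 = -37478 + (⅛ - 1)*109 = -37478 - 7/8*109 = -37478 - 763/8 = -300587/8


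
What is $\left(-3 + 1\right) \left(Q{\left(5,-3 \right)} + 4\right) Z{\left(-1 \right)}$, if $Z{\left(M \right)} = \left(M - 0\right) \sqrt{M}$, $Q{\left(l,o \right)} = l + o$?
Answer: $12 i \approx 12.0 i$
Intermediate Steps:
$Z{\left(M \right)} = M^{\frac{3}{2}}$ ($Z{\left(M \right)} = \left(M + 0\right) \sqrt{M} = M \sqrt{M} = M^{\frac{3}{2}}$)
$\left(-3 + 1\right) \left(Q{\left(5,-3 \right)} + 4\right) Z{\left(-1 \right)} = \left(-3 + 1\right) \left(\left(5 - 3\right) + 4\right) \left(-1\right)^{\frac{3}{2}} = - 2 \left(2 + 4\right) \left(- i\right) = \left(-2\right) 6 \left(- i\right) = - 12 \left(- i\right) = 12 i$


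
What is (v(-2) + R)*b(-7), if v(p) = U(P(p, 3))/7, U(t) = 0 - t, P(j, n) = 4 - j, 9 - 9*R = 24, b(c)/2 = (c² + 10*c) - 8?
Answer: 3074/21 ≈ 146.38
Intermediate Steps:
b(c) = -16 + 2*c² + 20*c (b(c) = 2*((c² + 10*c) - 8) = 2*(-8 + c² + 10*c) = -16 + 2*c² + 20*c)
R = -5/3 (R = 1 - ⅑*24 = 1 - 8/3 = -5/3 ≈ -1.6667)
U(t) = -t
v(p) = -4/7 + p/7 (v(p) = -(4 - p)/7 = (-4 + p)*(⅐) = -4/7 + p/7)
(v(-2) + R)*b(-7) = ((-4/7 + (⅐)*(-2)) - 5/3)*(-16 + 2*(-7)² + 20*(-7)) = ((-4/7 - 2/7) - 5/3)*(-16 + 2*49 - 140) = (-6/7 - 5/3)*(-16 + 98 - 140) = -53/21*(-58) = 3074/21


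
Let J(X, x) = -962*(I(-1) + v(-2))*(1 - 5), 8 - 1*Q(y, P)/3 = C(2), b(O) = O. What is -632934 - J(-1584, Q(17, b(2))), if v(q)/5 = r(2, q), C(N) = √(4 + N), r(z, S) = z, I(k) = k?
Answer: -667566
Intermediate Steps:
v(q) = 10 (v(q) = 5*2 = 10)
Q(y, P) = 24 - 3*√6 (Q(y, P) = 24 - 3*√(4 + 2) = 24 - 3*√6)
J(X, x) = 34632 (J(X, x) = -962*(-1 + 10)*(1 - 5) = -8658*(-4) = -962*(-36) = 34632)
-632934 - J(-1584, Q(17, b(2))) = -632934 - 1*34632 = -632934 - 34632 = -667566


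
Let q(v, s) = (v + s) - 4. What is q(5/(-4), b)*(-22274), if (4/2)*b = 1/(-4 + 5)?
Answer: 211603/2 ≈ 1.0580e+5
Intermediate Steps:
b = ½ (b = 1/(2*(-4 + 5)) = (½)/1 = (½)*1 = ½ ≈ 0.50000)
q(v, s) = -4 + s + v (q(v, s) = (s + v) - 4 = -4 + s + v)
q(5/(-4), b)*(-22274) = (-4 + ½ + 5/(-4))*(-22274) = (-4 + ½ + 5*(-¼))*(-22274) = (-4 + ½ - 5/4)*(-22274) = -19/4*(-22274) = 211603/2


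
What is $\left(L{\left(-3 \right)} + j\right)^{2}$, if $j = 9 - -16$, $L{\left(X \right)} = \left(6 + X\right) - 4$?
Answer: $576$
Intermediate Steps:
$L{\left(X \right)} = 2 + X$
$j = 25$ ($j = 9 + 16 = 25$)
$\left(L{\left(-3 \right)} + j\right)^{2} = \left(\left(2 - 3\right) + 25\right)^{2} = \left(-1 + 25\right)^{2} = 24^{2} = 576$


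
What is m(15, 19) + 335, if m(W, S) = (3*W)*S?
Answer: 1190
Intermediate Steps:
m(W, S) = 3*S*W
m(15, 19) + 335 = 3*19*15 + 335 = 855 + 335 = 1190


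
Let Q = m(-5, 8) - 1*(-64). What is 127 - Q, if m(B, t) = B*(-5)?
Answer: 38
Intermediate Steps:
m(B, t) = -5*B
Q = 89 (Q = -5*(-5) - 1*(-64) = 25 + 64 = 89)
127 - Q = 127 - 1*89 = 127 - 89 = 38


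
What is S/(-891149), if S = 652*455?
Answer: -42380/127307 ≈ -0.33290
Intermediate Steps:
S = 296660
S/(-891149) = 296660/(-891149) = 296660*(-1/891149) = -42380/127307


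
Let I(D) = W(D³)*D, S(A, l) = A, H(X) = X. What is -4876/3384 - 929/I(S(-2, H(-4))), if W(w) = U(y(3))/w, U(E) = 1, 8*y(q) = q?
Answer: -3144955/846 ≈ -3717.4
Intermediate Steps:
y(q) = q/8
W(w) = 1/w
I(D) = D⁻² (I(D) = D/(D³) = D/D³ = D⁻²)
-4876/3384 - 929/I(S(-2, H(-4))) = -4876/3384 - 929/((-2)⁻²) = -4876*1/3384 - 929/¼ = -1219/846 - 929*4 = -1219/846 - 3716 = -3144955/846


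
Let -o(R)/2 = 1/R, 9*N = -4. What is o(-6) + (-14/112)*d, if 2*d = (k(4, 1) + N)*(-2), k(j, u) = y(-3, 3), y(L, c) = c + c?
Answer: 37/36 ≈ 1.0278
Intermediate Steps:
y(L, c) = 2*c
k(j, u) = 6 (k(j, u) = 2*3 = 6)
N = -4/9 (N = (⅑)*(-4) = -4/9 ≈ -0.44444)
o(R) = -2/R
d = -50/9 (d = ((6 - 4/9)*(-2))/2 = ((50/9)*(-2))/2 = (½)*(-100/9) = -50/9 ≈ -5.5556)
o(-6) + (-14/112)*d = -2/(-6) - 14/112*(-50/9) = -2*(-⅙) - 14*1/112*(-50/9) = ⅓ - ⅛*(-50/9) = ⅓ + 25/36 = 37/36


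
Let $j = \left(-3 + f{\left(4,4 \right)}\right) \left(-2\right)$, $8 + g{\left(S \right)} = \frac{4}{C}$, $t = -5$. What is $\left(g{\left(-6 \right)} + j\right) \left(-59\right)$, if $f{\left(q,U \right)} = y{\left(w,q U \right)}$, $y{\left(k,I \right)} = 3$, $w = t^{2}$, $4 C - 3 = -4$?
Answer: $1416$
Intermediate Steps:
$C = - \frac{1}{4}$ ($C = \frac{3}{4} + \frac{1}{4} \left(-4\right) = \frac{3}{4} - 1 = - \frac{1}{4} \approx -0.25$)
$g{\left(S \right)} = -24$ ($g{\left(S \right)} = -8 + \frac{4}{- \frac{1}{4}} = -8 + 4 \left(-4\right) = -8 - 16 = -24$)
$w = 25$ ($w = \left(-5\right)^{2} = 25$)
$f{\left(q,U \right)} = 3$
$j = 0$ ($j = \left(-3 + 3\right) \left(-2\right) = 0 \left(-2\right) = 0$)
$\left(g{\left(-6 \right)} + j\right) \left(-59\right) = \left(-24 + 0\right) \left(-59\right) = \left(-24\right) \left(-59\right) = 1416$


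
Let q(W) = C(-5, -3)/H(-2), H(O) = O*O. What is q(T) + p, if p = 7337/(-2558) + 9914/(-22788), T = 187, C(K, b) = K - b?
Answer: -55425355/14572926 ≈ -3.8033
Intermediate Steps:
H(O) = O²
q(W) = -½ (q(W) = (-5 - 1*(-3))/((-2)²) = (-5 + 3)/4 = -2*¼ = -½)
p = -24069446/7286463 (p = 7337*(-1/2558) + 9914*(-1/22788) = -7337/2558 - 4957/11394 = -24069446/7286463 ≈ -3.3033)
q(T) + p = -½ - 24069446/7286463 = -55425355/14572926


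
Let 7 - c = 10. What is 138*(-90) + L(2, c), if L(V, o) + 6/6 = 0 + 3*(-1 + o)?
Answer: -12433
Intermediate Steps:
c = -3 (c = 7 - 1*10 = 7 - 10 = -3)
L(V, o) = -4 + 3*o (L(V, o) = -1 + (0 + 3*(-1 + o)) = -1 + (0 + (-3 + 3*o)) = -1 + (-3 + 3*o) = -4 + 3*o)
138*(-90) + L(2, c) = 138*(-90) + (-4 + 3*(-3)) = -12420 + (-4 - 9) = -12420 - 13 = -12433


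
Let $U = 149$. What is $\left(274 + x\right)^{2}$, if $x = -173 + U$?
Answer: $62500$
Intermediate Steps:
$x = -24$ ($x = -173 + 149 = -24$)
$\left(274 + x\right)^{2} = \left(274 - 24\right)^{2} = 250^{2} = 62500$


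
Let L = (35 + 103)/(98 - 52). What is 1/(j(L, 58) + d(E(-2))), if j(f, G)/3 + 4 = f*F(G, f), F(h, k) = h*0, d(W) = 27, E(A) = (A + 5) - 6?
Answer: 1/15 ≈ 0.066667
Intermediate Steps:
E(A) = -1 + A (E(A) = (5 + A) - 6 = -1 + A)
F(h, k) = 0
L = 3 (L = 138/46 = 138*(1/46) = 3)
j(f, G) = -12 (j(f, G) = -12 + 3*(f*0) = -12 + 3*0 = -12 + 0 = -12)
1/(j(L, 58) + d(E(-2))) = 1/(-12 + 27) = 1/15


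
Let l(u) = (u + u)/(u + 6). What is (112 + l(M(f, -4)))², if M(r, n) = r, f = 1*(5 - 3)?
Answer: 50625/4 ≈ 12656.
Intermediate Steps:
f = 2 (f = 1*2 = 2)
l(u) = 2*u/(6 + u) (l(u) = (2*u)/(6 + u) = 2*u/(6 + u))
(112 + l(M(f, -4)))² = (112 + 2*2/(6 + 2))² = (112 + 2*2/8)² = (112 + 2*2*(⅛))² = (112 + ½)² = (225/2)² = 50625/4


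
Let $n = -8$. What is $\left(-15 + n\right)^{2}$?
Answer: $529$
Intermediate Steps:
$\left(-15 + n\right)^{2} = \left(-15 - 8\right)^{2} = \left(-23\right)^{2} = 529$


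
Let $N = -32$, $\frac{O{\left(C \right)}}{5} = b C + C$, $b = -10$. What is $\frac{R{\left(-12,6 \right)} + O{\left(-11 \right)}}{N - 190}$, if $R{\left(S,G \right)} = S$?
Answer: $- \frac{161}{74} \approx -2.1757$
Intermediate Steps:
$O{\left(C \right)} = - 45 C$ ($O{\left(C \right)} = 5 \left(- 10 C + C\right) = 5 \left(- 9 C\right) = - 45 C$)
$\frac{R{\left(-12,6 \right)} + O{\left(-11 \right)}}{N - 190} = \frac{-12 - -495}{-32 - 190} = \frac{-12 + 495}{-222} = 483 \left(- \frac{1}{222}\right) = - \frac{161}{74}$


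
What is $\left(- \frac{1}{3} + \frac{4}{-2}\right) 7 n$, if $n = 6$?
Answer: $-98$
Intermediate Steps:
$\left(- \frac{1}{3} + \frac{4}{-2}\right) 7 n = \left(- \frac{1}{3} + \frac{4}{-2}\right) 7 \cdot 6 = \left(\left(-1\right) \frac{1}{3} + 4 \left(- \frac{1}{2}\right)\right) 7 \cdot 6 = \left(- \frac{1}{3} - 2\right) 7 \cdot 6 = \left(- \frac{7}{3}\right) 7 \cdot 6 = \left(- \frac{49}{3}\right) 6 = -98$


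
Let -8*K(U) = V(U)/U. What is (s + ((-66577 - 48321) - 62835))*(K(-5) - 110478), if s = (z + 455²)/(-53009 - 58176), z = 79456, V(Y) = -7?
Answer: 43664355582177461/2223700 ≈ 1.9636e+10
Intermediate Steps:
K(U) = 7/(8*U) (K(U) = -(-7)/(8*U) = 7/(8*U))
s = -286481/111185 (s = (79456 + 455²)/(-53009 - 58176) = (79456 + 207025)/(-111185) = 286481*(-1/111185) = -286481/111185 ≈ -2.5766)
(s + ((-66577 - 48321) - 62835))*(K(-5) - 110478) = (-286481/111185 + ((-66577 - 48321) - 62835))*((7/8)/(-5) - 110478) = (-286481/111185 + (-114898 - 62835))*((7/8)*(-⅕) - 110478) = (-286481/111185 - 177733)*(-7/40 - 110478) = -19761530086/111185*(-4419127/40) = 43664355582177461/2223700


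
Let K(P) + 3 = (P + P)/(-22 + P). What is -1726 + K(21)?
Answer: -1771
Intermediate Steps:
K(P) = -3 + 2*P/(-22 + P) (K(P) = -3 + (P + P)/(-22 + P) = -3 + (2*P)/(-22 + P) = -3 + 2*P/(-22 + P))
-1726 + K(21) = -1726 + (66 - 1*21)/(-22 + 21) = -1726 + (66 - 21)/(-1) = -1726 - 1*45 = -1726 - 45 = -1771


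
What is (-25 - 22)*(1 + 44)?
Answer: -2115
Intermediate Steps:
(-25 - 22)*(1 + 44) = -47*45 = -2115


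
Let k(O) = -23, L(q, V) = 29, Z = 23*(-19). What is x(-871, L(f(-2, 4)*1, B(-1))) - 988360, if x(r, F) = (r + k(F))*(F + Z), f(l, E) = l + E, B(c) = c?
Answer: -623608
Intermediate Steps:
f(l, E) = E + l
Z = -437
x(r, F) = (-437 + F)*(-23 + r) (x(r, F) = (r - 23)*(F - 437) = (-23 + r)*(-437 + F) = (-437 + F)*(-23 + r))
x(-871, L(f(-2, 4)*1, B(-1))) - 988360 = (10051 - 437*(-871) - 23*29 + 29*(-871)) - 988360 = (10051 + 380627 - 667 - 25259) - 988360 = 364752 - 988360 = -623608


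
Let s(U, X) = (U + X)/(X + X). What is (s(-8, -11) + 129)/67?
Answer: 2857/1474 ≈ 1.9383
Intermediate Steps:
s(U, X) = (U + X)/(2*X) (s(U, X) = (U + X)/((2*X)) = (U + X)*(1/(2*X)) = (U + X)/(2*X))
(s(-8, -11) + 129)/67 = ((½)*(-8 - 11)/(-11) + 129)/67 = ((½)*(-1/11)*(-19) + 129)*(1/67) = (19/22 + 129)*(1/67) = (2857/22)*(1/67) = 2857/1474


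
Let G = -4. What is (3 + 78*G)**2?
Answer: 95481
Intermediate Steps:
(3 + 78*G)**2 = (3 + 78*(-4))**2 = (3 - 312)**2 = (-309)**2 = 95481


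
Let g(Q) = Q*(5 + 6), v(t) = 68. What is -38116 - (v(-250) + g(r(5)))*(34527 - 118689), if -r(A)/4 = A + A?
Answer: -31346380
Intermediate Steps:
r(A) = -8*A (r(A) = -4*(A + A) = -8*A)
g(Q) = 11*Q (g(Q) = Q*11 = 11*Q)
-38116 - (v(-250) + g(r(5)))*(34527 - 118689) = -38116 - (68 + 11*(-8*5))*(34527 - 118689) = -38116 - (68 + 11*(-40))*(-84162) = -38116 - (68 - 440)*(-84162) = -38116 - (-372)*(-84162) = -38116 - 1*31308264 = -38116 - 31308264 = -31346380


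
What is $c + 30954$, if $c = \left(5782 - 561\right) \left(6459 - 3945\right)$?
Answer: $13156548$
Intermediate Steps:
$c = 13125594$ ($c = 5221 \cdot 2514 = 13125594$)
$c + 30954 = 13125594 + 30954 = 13156548$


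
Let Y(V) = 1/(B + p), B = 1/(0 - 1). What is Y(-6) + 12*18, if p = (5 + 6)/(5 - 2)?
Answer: 1731/8 ≈ 216.38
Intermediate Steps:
p = 11/3 ≈ 3.6667
B = -1 (B = 1/(-1) = -1)
Y(V) = 3/8 (Y(V) = 1/(-1 + 11/3) = 1/(8/3) = 3/8)
Y(-6) + 12*18 = 3/8 + 12*18 = 3/8 + 216 = 1731/8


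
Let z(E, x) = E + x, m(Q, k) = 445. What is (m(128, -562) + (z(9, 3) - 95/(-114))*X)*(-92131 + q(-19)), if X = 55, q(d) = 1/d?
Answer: -6043566725/57 ≈ -1.0603e+8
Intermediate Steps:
(m(128, -562) + (z(9, 3) - 95/(-114))*X)*(-92131 + q(-19)) = (445 + ((9 + 3) - 95/(-114))*55)*(-92131 + 1/(-19)) = (445 + (12 - 95*(-1/114))*55)*(-92131 - 1/19) = (445 + (12 + ⅚)*55)*(-1750490/19) = (445 + (77/6)*55)*(-1750490/19) = (445 + 4235/6)*(-1750490/19) = (6905/6)*(-1750490/19) = -6043566725/57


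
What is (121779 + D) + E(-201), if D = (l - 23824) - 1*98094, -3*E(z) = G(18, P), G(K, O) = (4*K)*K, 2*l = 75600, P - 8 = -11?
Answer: 37229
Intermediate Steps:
P = -3 (P = 8 - 11 = -3)
l = 37800 (l = (1/2)*75600 = 37800)
G(K, O) = 4*K**2
E(z) = -432 (E(z) = -4*18**2/3 = -4*324/3 = -1/3*1296 = -432)
D = -84118 (D = (37800 - 23824) - 1*98094 = 13976 - 98094 = -84118)
(121779 + D) + E(-201) = (121779 - 84118) - 432 = 37661 - 432 = 37229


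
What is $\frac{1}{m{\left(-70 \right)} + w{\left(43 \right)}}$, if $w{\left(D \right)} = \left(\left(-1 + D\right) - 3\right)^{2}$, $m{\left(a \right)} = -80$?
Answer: $\frac{1}{1441} \approx 0.00069396$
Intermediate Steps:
$w{\left(D \right)} = \left(-4 + D\right)^{2}$
$\frac{1}{m{\left(-70 \right)} + w{\left(43 \right)}} = \frac{1}{-80 + \left(-4 + 43\right)^{2}} = \frac{1}{-80 + 39^{2}} = \frac{1}{-80 + 1521} = \frac{1}{1441}$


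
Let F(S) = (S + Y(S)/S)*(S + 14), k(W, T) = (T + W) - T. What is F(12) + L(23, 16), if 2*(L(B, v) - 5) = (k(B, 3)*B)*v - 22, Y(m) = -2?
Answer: 13601/3 ≈ 4533.7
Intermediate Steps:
k(W, T) = W
L(B, v) = -6 + v*B²/2 (L(B, v) = 5 + ((B*B)*v - 22)/2 = 5 + (B²*v - 22)/2 = 5 + (v*B² - 22)/2 = 5 + (-22 + v*B²)/2 = 5 + (-11 + v*B²/2) = -6 + v*B²/2)
F(S) = (14 + S)*(S - 2/S) (F(S) = (S - 2/S)*(S + 14) = (S - 2/S)*(14 + S) = (14 + S)*(S - 2/S))
F(12) + L(23, 16) = (-2 + 12² - 28/12 + 14*12) + (-6 + (½)*16*23²) = (-2 + 144 - 28*1/12 + 168) + (-6 + (½)*16*529) = (-2 + 144 - 7/3 + 168) + (-6 + 4232) = 923/3 + 4226 = 13601/3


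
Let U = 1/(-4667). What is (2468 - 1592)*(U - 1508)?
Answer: -6165145212/4667 ≈ -1.3210e+6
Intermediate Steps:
U = -1/4667 ≈ -0.00021427
(2468 - 1592)*(U - 1508) = (2468 - 1592)*(-1/4667 - 1508) = 876*(-7037837/4667) = -6165145212/4667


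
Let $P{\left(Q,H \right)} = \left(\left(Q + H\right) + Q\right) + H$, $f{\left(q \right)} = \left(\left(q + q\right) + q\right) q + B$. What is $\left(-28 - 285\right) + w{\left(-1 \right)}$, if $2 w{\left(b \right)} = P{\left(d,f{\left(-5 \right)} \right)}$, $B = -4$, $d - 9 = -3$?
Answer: $-236$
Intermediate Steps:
$d = 6$ ($d = 9 - 3 = 6$)
$f{\left(q \right)} = -4 + 3 q^{2}$ ($f{\left(q \right)} = \left(\left(q + q\right) + q\right) q - 4 = \left(2 q + q\right) q - 4 = 3 q q - 4 = 3 q^{2} - 4 = -4 + 3 q^{2}$)
$P{\left(Q,H \right)} = 2 H + 2 Q$ ($P{\left(Q,H \right)} = \left(\left(H + Q\right) + Q\right) + H = \left(H + 2 Q\right) + H = 2 H + 2 Q$)
$w{\left(b \right)} = 77$ ($w{\left(b \right)} = \frac{2 \left(-4 + 3 \left(-5\right)^{2}\right) + 2 \cdot 6}{2} = \frac{2 \left(-4 + 3 \cdot 25\right) + 12}{2} = \frac{2 \left(-4 + 75\right) + 12}{2} = \frac{2 \cdot 71 + 12}{2} = \frac{142 + 12}{2} = \frac{1}{2} \cdot 154 = 77$)
$\left(-28 - 285\right) + w{\left(-1 \right)} = \left(-28 - 285\right) + 77 = -313 + 77 = -236$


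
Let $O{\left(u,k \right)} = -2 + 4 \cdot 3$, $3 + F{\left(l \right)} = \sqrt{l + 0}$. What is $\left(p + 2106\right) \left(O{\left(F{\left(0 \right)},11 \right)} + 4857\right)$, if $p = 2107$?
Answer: $20504671$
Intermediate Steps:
$F{\left(l \right)} = -3 + \sqrt{l}$ ($F{\left(l \right)} = -3 + \sqrt{l + 0} = -3 + \sqrt{l}$)
$O{\left(u,k \right)} = 10$ ($O{\left(u,k \right)} = -2 + 12 = 10$)
$\left(p + 2106\right) \left(O{\left(F{\left(0 \right)},11 \right)} + 4857\right) = \left(2107 + 2106\right) \left(10 + 4857\right) = 4213 \cdot 4867 = 20504671$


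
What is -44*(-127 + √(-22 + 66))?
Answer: 5588 - 88*√11 ≈ 5296.1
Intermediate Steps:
-44*(-127 + √(-22 + 66)) = -44*(-127 + √44) = -44*(-127 + 2*√11) = 5588 - 88*√11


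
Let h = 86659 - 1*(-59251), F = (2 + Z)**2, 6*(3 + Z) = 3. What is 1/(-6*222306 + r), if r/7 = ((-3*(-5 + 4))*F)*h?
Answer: -2/1135617 ≈ -1.7612e-6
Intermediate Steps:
Z = -5/2 (Z = -3 + (1/6)*3 = -3 + 1/2 = -5/2 ≈ -2.5000)
F = 1/4 (F = (2 - 5/2)**2 = (-1/2)**2 = 1/4 ≈ 0.25000)
h = 145910 (h = 86659 + 59251 = 145910)
r = 1532055/2 (r = 7*((-3*(-5 + 4)*(1/4))*145910) = 7*((-3*(-1)*(1/4))*145910) = 7*((3*(1/4))*145910) = 7*((3/4)*145910) = 7*(218865/2) = 1532055/2 ≈ 7.6603e+5)
1/(-6*222306 + r) = 1/(-6*222306 + 1532055/2) = 1/(-1333836 + 1532055/2) = 1/(-1135617/2) = -2/1135617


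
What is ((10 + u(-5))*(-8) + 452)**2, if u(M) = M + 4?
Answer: 144400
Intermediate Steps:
u(M) = 4 + M
((10 + u(-5))*(-8) + 452)**2 = ((10 + (4 - 5))*(-8) + 452)**2 = ((10 - 1)*(-8) + 452)**2 = (9*(-8) + 452)**2 = (-72 + 452)**2 = 380**2 = 144400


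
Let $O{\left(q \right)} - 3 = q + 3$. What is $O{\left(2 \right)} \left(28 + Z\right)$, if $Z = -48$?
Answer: $-160$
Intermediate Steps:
$O{\left(q \right)} = 6 + q$ ($O{\left(q \right)} = 3 + \left(q + 3\right) = 3 + \left(3 + q\right) = 6 + q$)
$O{\left(2 \right)} \left(28 + Z\right) = \left(6 + 2\right) \left(28 - 48\right) = 8 \left(-20\right) = -160$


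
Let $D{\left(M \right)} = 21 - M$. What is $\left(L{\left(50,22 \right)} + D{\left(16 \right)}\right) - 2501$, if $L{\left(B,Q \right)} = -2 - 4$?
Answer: $-2502$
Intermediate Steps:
$L{\left(B,Q \right)} = -6$ ($L{\left(B,Q \right)} = -2 - 4 = -6$)
$\left(L{\left(50,22 \right)} + D{\left(16 \right)}\right) - 2501 = \left(-6 + \left(21 - 16\right)\right) - 2501 = \left(-6 + 5\right) - 2501 = -1 - 2501 = -2502$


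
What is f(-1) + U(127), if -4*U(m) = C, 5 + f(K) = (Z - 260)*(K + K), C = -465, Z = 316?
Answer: -¾ ≈ -0.75000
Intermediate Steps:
f(K) = -5 + 112*K (f(K) = -5 + (316 - 260)*(K + K) = -5 + 56*(2*K) = -5 + 112*K)
U(m) = 465/4 (U(m) = -¼*(-465) = 465/4)
f(-1) + U(127) = (-5 + 112*(-1)) + 465/4 = (-5 - 112) + 465/4 = -117 + 465/4 = -¾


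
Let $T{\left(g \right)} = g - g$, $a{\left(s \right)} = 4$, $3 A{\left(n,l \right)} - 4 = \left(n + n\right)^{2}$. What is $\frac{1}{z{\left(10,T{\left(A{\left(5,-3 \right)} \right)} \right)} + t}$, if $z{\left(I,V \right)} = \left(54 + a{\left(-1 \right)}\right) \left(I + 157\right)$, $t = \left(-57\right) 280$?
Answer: $- \frac{1}{6274} \approx -0.00015939$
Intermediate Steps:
$A{\left(n,l \right)} = \frac{4}{3} + \frac{4 n^{2}}{3}$ ($A{\left(n,l \right)} = \frac{4}{3} + \frac{\left(n + n\right)^{2}}{3} = \frac{4}{3} + \frac{\left(2 n\right)^{2}}{3} = \frac{4}{3} + \frac{4 n^{2}}{3}$)
$T{\left(g \right)} = 0$
$t = -15960$
$z{\left(I,V \right)} = 9106 + 58 I$ ($z{\left(I,V \right)} = \left(54 + 4\right) \left(I + 157\right) = 58 \left(157 + I\right) = 9106 + 58 I$)
$\frac{1}{z{\left(10,T{\left(A{\left(5,-3 \right)} \right)} \right)} + t} = \frac{1}{\left(9106 + 58 \cdot 10\right) - 15960} = \frac{1}{\left(9106 + 580\right) - 15960} = \frac{1}{9686 - 15960} = \frac{1}{-6274} = - \frac{1}{6274}$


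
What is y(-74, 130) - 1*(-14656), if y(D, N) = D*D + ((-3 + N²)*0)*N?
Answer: 20132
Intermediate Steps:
y(D, N) = D² (y(D, N) = D² + 0*N = D² + 0 = D²)
y(-74, 130) - 1*(-14656) = (-74)² - 1*(-14656) = 5476 + 14656 = 20132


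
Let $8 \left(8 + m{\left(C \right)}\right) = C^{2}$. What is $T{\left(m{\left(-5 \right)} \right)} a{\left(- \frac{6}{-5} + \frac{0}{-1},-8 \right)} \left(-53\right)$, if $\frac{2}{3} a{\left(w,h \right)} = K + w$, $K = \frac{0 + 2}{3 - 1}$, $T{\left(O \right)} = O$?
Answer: $\frac{68211}{80} \approx 852.64$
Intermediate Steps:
$m{\left(C \right)} = -8 + \frac{C^{2}}{8}$
$K = 1$ ($K = \frac{2}{2} = 2 \cdot \frac{1}{2} = 1$)
$a{\left(w,h \right)} = \frac{3}{2} + \frac{3 w}{2}$ ($a{\left(w,h \right)} = \frac{3 \left(1 + w\right)}{2} = \frac{3}{2} + \frac{3 w}{2}$)
$T{\left(m{\left(-5 \right)} \right)} a{\left(- \frac{6}{-5} + \frac{0}{-1},-8 \right)} \left(-53\right) = \left(-8 + \frac{\left(-5\right)^{2}}{8}\right) \left(\frac{3}{2} + \frac{3 \left(- \frac{6}{-5} + \frac{0}{-1}\right)}{2}\right) \left(-53\right) = \left(-8 + \frac{1}{8} \cdot 25\right) \left(\frac{3}{2} + \frac{3 \left(\left(-6\right) \left(- \frac{1}{5}\right) + 0 \left(-1\right)\right)}{2}\right) \left(-53\right) = \left(-8 + \frac{25}{8}\right) \left(\frac{3}{2} + \frac{3 \left(\frac{6}{5} + 0\right)}{2}\right) \left(-53\right) = - \frac{39 \left(\frac{3}{2} + \frac{3}{2} \cdot \frac{6}{5}\right)}{8} \left(-53\right) = - \frac{39 \left(\frac{3}{2} + \frac{9}{5}\right)}{8} \left(-53\right) = \left(- \frac{39}{8}\right) \frac{33}{10} \left(-53\right) = \left(- \frac{1287}{80}\right) \left(-53\right) = \frac{68211}{80}$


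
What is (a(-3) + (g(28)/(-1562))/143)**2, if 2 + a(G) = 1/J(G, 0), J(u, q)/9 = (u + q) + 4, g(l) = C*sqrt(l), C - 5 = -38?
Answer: 29791110304/8349756129 - 34*sqrt(7)/30459 ≈ 3.5649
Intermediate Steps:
C = -33 (C = 5 - 38 = -33)
g(l) = -33*sqrt(l)
J(u, q) = 36 + 9*q + 9*u (J(u, q) = 9*((u + q) + 4) = 9*((q + u) + 4) = 9*(4 + q + u) = 36 + 9*q + 9*u)
a(G) = -2 + 1/(36 + 9*G) (a(G) = -2 + 1/(36 + 9*0 + 9*G) = -2 + 1/(36 + 0 + 9*G) = -2 + 1/(36 + 9*G))
(a(-3) + (g(28)/(-1562))/143)**2 = ((-71 - 18*(-3))/(9*(4 - 3)) + (-66*sqrt(7)/(-1562))/143)**2 = ((1/9)*(-71 + 54)/1 + (-66*sqrt(7)*(-1/1562))*(1/143))**2 = ((1/9)*1*(-17) + (-66*sqrt(7)*(-1/1562))*(1/143))**2 = (-17/9 + (3*sqrt(7)/71)*(1/143))**2 = (-17/9 + 3*sqrt(7)/10153)**2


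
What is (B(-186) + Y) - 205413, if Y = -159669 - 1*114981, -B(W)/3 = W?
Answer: -479505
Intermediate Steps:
B(W) = -3*W
Y = -274650 (Y = -159669 - 114981 = -274650)
(B(-186) + Y) - 205413 = (-3*(-186) - 274650) - 205413 = (558 - 274650) - 205413 = -274092 - 205413 = -479505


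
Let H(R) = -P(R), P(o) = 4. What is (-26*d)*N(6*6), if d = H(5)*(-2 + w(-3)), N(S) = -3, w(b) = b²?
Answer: -2184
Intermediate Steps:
H(R) = -4 (H(R) = -1*4 = -4)
d = -28 (d = -4*(-2 + (-3)²) = -4*(-2 + 9) = -4*7 = -28)
(-26*d)*N(6*6) = -26*(-28)*(-3) = 728*(-3) = -2184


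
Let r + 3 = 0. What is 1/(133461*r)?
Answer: -1/400383 ≈ -2.4976e-6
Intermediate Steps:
r = -3 (r = -3 + 0 = -3)
1/(133461*r) = 1/(133461*(-3)) = 1/(-400383) = -1/400383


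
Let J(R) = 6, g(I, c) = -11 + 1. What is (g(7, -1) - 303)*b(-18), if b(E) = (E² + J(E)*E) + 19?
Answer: -73555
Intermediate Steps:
g(I, c) = -10
b(E) = 19 + E² + 6*E (b(E) = (E² + 6*E) + 19 = 19 + E² + 6*E)
(g(7, -1) - 303)*b(-18) = (-10 - 303)*(19 + (-18)² + 6*(-18)) = -313*(19 + 324 - 108) = -313*235 = -73555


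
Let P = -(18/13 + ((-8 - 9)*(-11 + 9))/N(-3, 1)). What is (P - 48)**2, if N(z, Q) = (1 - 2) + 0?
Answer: 40000/169 ≈ 236.69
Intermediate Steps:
N(z, Q) = -1 (N(z, Q) = -1 + 0 = -1)
P = 424/13 (P = -(18/13 + ((-8 - 9)*(-11 + 9))/(-1)) = -(18*(1/13) - 17*(-2)*(-1)) = -(18/13 + 34*(-1)) = -(18/13 - 34) = -1*(-424/13) = 424/13 ≈ 32.615)
(P - 48)**2 = (424/13 - 48)**2 = (-200/13)**2 = 40000/169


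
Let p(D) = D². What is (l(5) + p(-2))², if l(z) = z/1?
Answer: 81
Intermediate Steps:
l(z) = z (l(z) = z*1 = z)
(l(5) + p(-2))² = (5 + (-2)²)² = (5 + 4)² = 9² = 81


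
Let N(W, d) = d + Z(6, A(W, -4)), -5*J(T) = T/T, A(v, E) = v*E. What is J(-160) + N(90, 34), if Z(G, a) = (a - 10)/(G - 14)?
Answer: 1601/20 ≈ 80.050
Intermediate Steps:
A(v, E) = E*v
Z(G, a) = (-10 + a)/(-14 + G)
J(T) = -⅕ (J(T) = -T/(5*T) = -⅕*1 = -⅕)
N(W, d) = 5/4 + d + W/2 (N(W, d) = d + (-10 - 4*W)/(-14 + 6) = d + (-10 - 4*W)/(-8) = d - (-10 - 4*W)/8 = d + (5/4 + W/2) = 5/4 + d + W/2)
J(-160) + N(90, 34) = -⅕ + (5/4 + 34 + (½)*90) = -⅕ + (5/4 + 34 + 45) = -⅕ + 321/4 = 1601/20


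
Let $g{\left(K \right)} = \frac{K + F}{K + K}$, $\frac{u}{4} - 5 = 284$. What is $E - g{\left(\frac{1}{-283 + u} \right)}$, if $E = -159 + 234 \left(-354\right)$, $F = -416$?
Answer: $\frac{197177}{2} \approx 98589.0$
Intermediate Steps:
$u = 1156$ ($u = 20 + 4 \cdot 284 = 20 + 1136 = 1156$)
$E = -82995$ ($E = -159 - 82836 = -82995$)
$g{\left(K \right)} = \frac{-416 + K}{2 K}$ ($g{\left(K \right)} = \frac{K - 416}{K + K} = \frac{-416 + K}{2 K}$)
$E - g{\left(\frac{1}{-283 + u} \right)} = -82995 - \frac{-416 + \frac{1}{-283 + 1156}}{2 \frac{1}{-283 + 1156}} = -82995 - \frac{-416 + \frac{1}{873}}{2 \cdot \frac{1}{873}} = -82995 - \frac{\frac{1}{\frac{1}{873}} \left(-416 + \frac{1}{873}\right)}{2} = -82995 - \frac{1}{2} \cdot 873 \left(- \frac{363167}{873}\right) = -82995 - - \frac{363167}{2} = -82995 + \frac{363167}{2} = \frac{197177}{2}$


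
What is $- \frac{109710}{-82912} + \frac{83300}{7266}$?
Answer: $\frac{275132945}{21515664} \approx 12.788$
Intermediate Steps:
$- \frac{109710}{-82912} + \frac{83300}{7266} = \left(-109710\right) \left(- \frac{1}{82912}\right) + 83300 \cdot \frac{1}{7266} = \frac{54855}{41456} + \frac{5950}{519} = \frac{275132945}{21515664}$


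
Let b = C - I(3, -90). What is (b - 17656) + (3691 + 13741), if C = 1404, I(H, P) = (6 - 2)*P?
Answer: 1540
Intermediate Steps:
I(H, P) = 4*P
b = 1764 (b = 1404 - 4*(-90) = 1404 - 1*(-360) = 1404 + 360 = 1764)
(b - 17656) + (3691 + 13741) = (1764 - 17656) + (3691 + 13741) = -15892 + 17432 = 1540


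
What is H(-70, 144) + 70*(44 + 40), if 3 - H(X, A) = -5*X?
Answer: 5533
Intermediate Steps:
H(X, A) = 3 + 5*X (H(X, A) = 3 - (-5)*X = 3 + 5*X)
H(-70, 144) + 70*(44 + 40) = (3 + 5*(-70)) + 70*(44 + 40) = (3 - 350) + 70*84 = -347 + 5880 = 5533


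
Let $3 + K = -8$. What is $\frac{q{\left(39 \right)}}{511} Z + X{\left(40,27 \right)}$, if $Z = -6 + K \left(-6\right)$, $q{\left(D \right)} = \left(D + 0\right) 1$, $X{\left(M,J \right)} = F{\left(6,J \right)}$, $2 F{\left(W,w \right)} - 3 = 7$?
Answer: $\frac{4895}{511} \approx 9.5793$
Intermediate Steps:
$F{\left(W,w \right)} = 5$ ($F{\left(W,w \right)} = \frac{3}{2} + \frac{1}{2} \cdot 7 = \frac{3}{2} + \frac{7}{2} = 5$)
$X{\left(M,J \right)} = 5$
$K = -11$ ($K = -3 - 8 = -11$)
$q{\left(D \right)} = D$ ($q{\left(D \right)} = D 1 = D$)
$Z = 60$ ($Z = -6 - -66 = -6 + 66 = 60$)
$\frac{q{\left(39 \right)}}{511} Z + X{\left(40,27 \right)} = \frac{39}{511} \cdot 60 + 5 = \frac{2340}{511} + 5 = \frac{4895}{511}$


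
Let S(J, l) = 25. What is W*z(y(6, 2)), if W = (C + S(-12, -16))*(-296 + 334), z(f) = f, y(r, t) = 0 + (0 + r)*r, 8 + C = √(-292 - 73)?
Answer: 23256 + 1368*I*√365 ≈ 23256.0 + 26136.0*I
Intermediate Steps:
C = -8 + I*√365 (C = -8 + √(-292 - 73) = -8 + √(-365) = -8 + I*√365 ≈ -8.0 + 19.105*I)
y(r, t) = r² (y(r, t) = 0 + r*r = 0 + r² = r²)
W = 646 + 38*I*√365 (W = ((-8 + I*√365) + 25)*(-296 + 334) = (17 + I*√365)*38 = 646 + 38*I*√365 ≈ 646.0 + 725.99*I)
W*z(y(6, 2)) = (646 + 38*I*√365)*6² = (646 + 38*I*√365)*36 = 23256 + 1368*I*√365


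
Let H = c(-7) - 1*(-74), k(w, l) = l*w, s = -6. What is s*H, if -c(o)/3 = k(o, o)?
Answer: 438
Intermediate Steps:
c(o) = -3*o² (c(o) = -3*o*o = -3*o²)
H = -73 (H = -3*(-7)² - 1*(-74) = -3*49 + 74 = -147 + 74 = -73)
s*H = -6*(-73) = 438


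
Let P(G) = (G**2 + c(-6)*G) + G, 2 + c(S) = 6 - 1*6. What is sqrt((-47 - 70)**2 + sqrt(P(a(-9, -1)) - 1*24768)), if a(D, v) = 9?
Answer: sqrt(13689 + 42*I*sqrt(14)) ≈ 117.0 + 0.6716*I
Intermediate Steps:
c(S) = -2 (c(S) = -2 + (6 - 1*6) = -2 + (6 - 6) = -2 + 0 = -2)
P(G) = G**2 - G (P(G) = (G**2 - 2*G) + G = G**2 - G)
sqrt((-47 - 70)**2 + sqrt(P(a(-9, -1)) - 1*24768)) = sqrt((-47 - 70)**2 + sqrt(9*(-1 + 9) - 1*24768)) = sqrt((-117)**2 + sqrt(9*8 - 24768)) = sqrt(13689 + sqrt(72 - 24768)) = sqrt(13689 + sqrt(-24696)) = sqrt(13689 + 42*I*sqrt(14))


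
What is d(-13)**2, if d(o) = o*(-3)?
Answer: 1521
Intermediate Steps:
d(o) = -3*o
d(-13)**2 = (-3*(-13))**2 = 39**2 = 1521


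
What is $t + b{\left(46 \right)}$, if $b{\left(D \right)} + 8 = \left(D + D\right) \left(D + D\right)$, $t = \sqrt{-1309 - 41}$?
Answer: $8456 + 15 i \sqrt{6} \approx 8456.0 + 36.742 i$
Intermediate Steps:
$t = 15 i \sqrt{6}$ ($t = \sqrt{-1350} = 15 i \sqrt{6} \approx 36.742 i$)
$b{\left(D \right)} = -8 + 4 D^{2}$ ($b{\left(D \right)} = -8 + \left(D + D\right) \left(D + D\right) = -8 + 2 D 2 D = -8 + 4 D^{2}$)
$t + b{\left(46 \right)} = 15 i \sqrt{6} - \left(8 - 4 \cdot 46^{2}\right) = 15 i \sqrt{6} + \left(-8 + 4 \cdot 2116\right) = 15 i \sqrt{6} + \left(-8 + 8464\right) = 15 i \sqrt{6} + 8456 = 8456 + 15 i \sqrt{6}$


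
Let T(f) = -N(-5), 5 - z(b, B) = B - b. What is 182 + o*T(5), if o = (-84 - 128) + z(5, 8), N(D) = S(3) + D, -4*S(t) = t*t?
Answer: -2681/2 ≈ -1340.5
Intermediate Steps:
S(t) = -t²/4 (S(t) = -t*t/4 = -t²/4)
N(D) = -9/4 + D (N(D) = -¼*3² + D = -¼*9 + D = -9/4 + D)
z(b, B) = 5 + b - B (z(b, B) = 5 - (B - b) = 5 + (b - B) = 5 + b - B)
T(f) = 29/4 (T(f) = -(-9/4 - 5) = -1*(-29/4) = 29/4)
o = -210 (o = (-84 - 128) + (5 + 5 - 1*8) = -212 + (5 + 5 - 8) = -212 + 2 = -210)
182 + o*T(5) = 182 - 210*29/4 = 182 - 3045/2 = -2681/2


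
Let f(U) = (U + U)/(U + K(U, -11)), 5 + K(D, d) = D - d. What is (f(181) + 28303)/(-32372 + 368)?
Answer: -5207933/5888736 ≈ -0.88439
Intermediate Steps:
K(D, d) = -5 + D - d (K(D, d) = -5 + (D - d) = -5 + D - d)
f(U) = 2*U/(6 + 2*U) (f(U) = (U + U)/(U + (-5 + U - 1*(-11))) = (2*U)/(U + (-5 + U + 11)) = (2*U)/(U + (6 + U)) = (2*U)/(6 + 2*U) = 2*U/(6 + 2*U))
(f(181) + 28303)/(-32372 + 368) = (181/(3 + 181) + 28303)/(-32372 + 368) = (181/184 + 28303)/(-32004) = (181*(1/184) + 28303)*(-1/32004) = (181/184 + 28303)*(-1/32004) = (5207933/184)*(-1/32004) = -5207933/5888736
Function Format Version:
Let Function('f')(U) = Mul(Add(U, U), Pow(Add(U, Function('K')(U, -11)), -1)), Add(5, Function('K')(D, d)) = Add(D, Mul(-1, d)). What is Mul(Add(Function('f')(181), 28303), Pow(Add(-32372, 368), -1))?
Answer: Rational(-5207933, 5888736) ≈ -0.88439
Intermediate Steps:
Function('K')(D, d) = Add(-5, D, Mul(-1, d)) (Function('K')(D, d) = Add(-5, Add(D, Mul(-1, d))) = Add(-5, D, Mul(-1, d)))
Function('f')(U) = Mul(2, U, Pow(Add(6, Mul(2, U)), -1)) (Function('f')(U) = Mul(Add(U, U), Pow(Add(U, Add(-5, U, Mul(-1, -11))), -1)) = Mul(Mul(2, U), Pow(Add(U, Add(-5, U, 11)), -1)) = Mul(Mul(2, U), Pow(Add(U, Add(6, U)), -1)) = Mul(Mul(2, U), Pow(Add(6, Mul(2, U)), -1)) = Mul(2, U, Pow(Add(6, Mul(2, U)), -1)))
Mul(Add(Function('f')(181), 28303), Pow(Add(-32372, 368), -1)) = Mul(Add(Mul(181, Pow(Add(3, 181), -1)), 28303), Pow(Add(-32372, 368), -1)) = Mul(Add(Mul(181, Pow(184, -1)), 28303), Pow(-32004, -1)) = Mul(Add(Mul(181, Rational(1, 184)), 28303), Rational(-1, 32004)) = Mul(Add(Rational(181, 184), 28303), Rational(-1, 32004)) = Mul(Rational(5207933, 184), Rational(-1, 32004)) = Rational(-5207933, 5888736)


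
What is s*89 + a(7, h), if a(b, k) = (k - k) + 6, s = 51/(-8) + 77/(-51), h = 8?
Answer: -283865/408 ≈ -695.75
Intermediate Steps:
s = -3217/408 (s = 51*(-⅛) + 77*(-1/51) = -51/8 - 77/51 = -3217/408 ≈ -7.8848)
a(b, k) = 6 (a(b, k) = 0 + 6 = 6)
s*89 + a(7, h) = -3217/408*89 + 6 = -286313/408 + 6 = -283865/408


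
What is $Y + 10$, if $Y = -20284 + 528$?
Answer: $-19746$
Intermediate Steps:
$Y = -19756$
$Y + 10 = -19756 + 10 = -19746$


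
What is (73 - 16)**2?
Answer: 3249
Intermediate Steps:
(73 - 16)**2 = 57**2 = 3249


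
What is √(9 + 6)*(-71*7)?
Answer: -497*√15 ≈ -1924.9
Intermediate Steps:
√(9 + 6)*(-71*7) = √15*(-497) = -497*√15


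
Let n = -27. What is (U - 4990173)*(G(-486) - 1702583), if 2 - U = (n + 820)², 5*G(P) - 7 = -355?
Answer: 9567239012452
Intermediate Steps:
G(P) = -348/5 (G(P) = 7/5 + (⅕)*(-355) = 7/5 - 71 = -348/5)
U = -628847 (U = 2 - (-27 + 820)² = 2 - 1*793² = 2 - 1*628849 = 2 - 628849 = -628847)
(U - 4990173)*(G(-486) - 1702583) = (-628847 - 4990173)*(-348/5 - 1702583) = -5619020*(-8513263/5) = 9567239012452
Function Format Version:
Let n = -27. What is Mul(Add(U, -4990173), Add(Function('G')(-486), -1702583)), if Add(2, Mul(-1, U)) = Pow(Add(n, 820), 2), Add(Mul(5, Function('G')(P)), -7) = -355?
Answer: 9567239012452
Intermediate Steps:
Function('G')(P) = Rational(-348, 5) (Function('G')(P) = Add(Rational(7, 5), Mul(Rational(1, 5), -355)) = Add(Rational(7, 5), -71) = Rational(-348, 5))
U = -628847 (U = Add(2, Mul(-1, Pow(Add(-27, 820), 2))) = Add(2, Mul(-1, Pow(793, 2))) = Add(2, Mul(-1, 628849)) = Add(2, -628849) = -628847)
Mul(Add(U, -4990173), Add(Function('G')(-486), -1702583)) = Mul(Add(-628847, -4990173), Add(Rational(-348, 5), -1702583)) = Mul(-5619020, Rational(-8513263, 5)) = 9567239012452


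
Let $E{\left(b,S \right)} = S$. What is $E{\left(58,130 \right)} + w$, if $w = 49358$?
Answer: $49488$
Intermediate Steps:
$E{\left(58,130 \right)} + w = 130 + 49358 = 49488$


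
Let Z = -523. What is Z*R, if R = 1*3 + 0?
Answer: -1569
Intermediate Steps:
R = 3 (R = 3 + 0 = 3)
Z*R = -523*3 = -1569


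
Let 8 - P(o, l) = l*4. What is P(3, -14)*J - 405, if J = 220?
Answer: 13675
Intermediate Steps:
P(o, l) = 8 - 4*l (P(o, l) = 8 - l*4 = 8 - 4*l)
P(3, -14)*J - 405 = (8 - 4*(-14))*220 - 405 = (8 + 56)*220 - 405 = 64*220 - 405 = 14080 - 405 = 13675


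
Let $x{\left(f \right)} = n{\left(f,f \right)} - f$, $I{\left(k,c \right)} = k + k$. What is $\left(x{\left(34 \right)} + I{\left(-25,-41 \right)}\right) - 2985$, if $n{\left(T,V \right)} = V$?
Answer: $-3035$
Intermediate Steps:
$I{\left(k,c \right)} = 2 k$
$x{\left(f \right)} = 0$ ($x{\left(f \right)} = f - f = 0$)
$\left(x{\left(34 \right)} + I{\left(-25,-41 \right)}\right) - 2985 = \left(0 + 2 \left(-25\right)\right) - 2985 = \left(0 - 50\right) - 2985 = -50 - 2985 = -3035$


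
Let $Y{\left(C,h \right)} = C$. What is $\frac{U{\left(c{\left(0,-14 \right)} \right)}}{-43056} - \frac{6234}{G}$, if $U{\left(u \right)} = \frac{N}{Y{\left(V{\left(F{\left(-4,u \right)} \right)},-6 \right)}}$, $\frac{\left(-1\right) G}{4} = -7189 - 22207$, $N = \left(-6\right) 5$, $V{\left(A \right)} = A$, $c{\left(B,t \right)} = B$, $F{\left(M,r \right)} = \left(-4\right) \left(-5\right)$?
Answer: $- \frac{11176447}{210945696} \approx -0.052983$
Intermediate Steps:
$F{\left(M,r \right)} = 20$
$N = -30$
$G = 117584$ ($G = - 4 \left(-7189 - 22207\right) = \left(-4\right) \left(-29396\right) = 117584$)
$U{\left(u \right)} = - \frac{3}{2}$ ($U{\left(u \right)} = - \frac{30}{20} = \left(-30\right) \frac{1}{20} = - \frac{3}{2}$)
$\frac{U{\left(c{\left(0,-14 \right)} \right)}}{-43056} - \frac{6234}{G} = - \frac{3}{2 \left(-43056\right)} - \frac{6234}{117584} = \left(- \frac{3}{2}\right) \left(- \frac{1}{43056}\right) - \frac{3117}{58792} = \frac{1}{28704} - \frac{3117}{58792} = - \frac{11176447}{210945696}$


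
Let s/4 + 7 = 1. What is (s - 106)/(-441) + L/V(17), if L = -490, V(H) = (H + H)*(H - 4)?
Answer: -79315/97461 ≈ -0.81381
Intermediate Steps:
s = -24 (s = -28 + 4*1 = -28 + 4 = -24)
V(H) = 2*H*(-4 + H) (V(H) = (2*H)*(-4 + H) = 2*H*(-4 + H))
(s - 106)/(-441) + L/V(17) = (-24 - 106)/(-441) - 490*1/(34*(-4 + 17)) = -130*(-1/441) - 490/(2*17*13) = 130/441 - 490/442 = 130/441 - 490*1/442 = 130/441 - 245/221 = -79315/97461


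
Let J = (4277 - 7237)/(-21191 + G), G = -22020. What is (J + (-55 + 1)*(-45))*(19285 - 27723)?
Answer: -886038012220/43211 ≈ -2.0505e+7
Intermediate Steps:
J = 2960/43211 (J = (4277 - 7237)/(-21191 - 22020) = -2960/(-43211) = -2960*(-1/43211) = 2960/43211 ≈ 0.068501)
(J + (-55 + 1)*(-45))*(19285 - 27723) = (2960/43211 + (-55 + 1)*(-45))*(19285 - 27723) = (2960/43211 - 54*(-45))*(-8438) = (2960/43211 + 2430)*(-8438) = (105005690/43211)*(-8438) = -886038012220/43211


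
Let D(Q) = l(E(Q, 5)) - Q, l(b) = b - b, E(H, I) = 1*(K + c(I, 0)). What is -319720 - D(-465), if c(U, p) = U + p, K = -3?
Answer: -320185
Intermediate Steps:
E(H, I) = -3 + I (E(H, I) = 1*(-3 + (I + 0)) = 1*(-3 + I) = -3 + I)
l(b) = 0
D(Q) = -Q (D(Q) = 0 - Q = -Q)
-319720 - D(-465) = -319720 - (-1)*(-465) = -319720 - 1*465 = -319720 - 465 = -320185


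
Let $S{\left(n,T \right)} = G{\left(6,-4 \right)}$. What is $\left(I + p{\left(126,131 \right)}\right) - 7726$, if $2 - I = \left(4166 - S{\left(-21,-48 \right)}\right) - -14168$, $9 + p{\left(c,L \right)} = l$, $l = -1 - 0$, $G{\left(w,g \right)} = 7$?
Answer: $-26061$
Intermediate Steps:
$S{\left(n,T \right)} = 7$
$l = -1$ ($l = -1 + 0 = -1$)
$p{\left(c,L \right)} = -10$ ($p{\left(c,L \right)} = -9 - 1 = -10$)
$I = -18325$ ($I = 2 - \left(\left(4166 - 7\right) - -14168\right) = 2 - \left(\left(4166 - 7\right) + 14168\right) = 2 - \left(4159 + 14168\right) = 2 - 18327 = -18325$)
$\left(I + p{\left(126,131 \right)}\right) - 7726 = \left(-18325 - 10\right) - 7726 = -18335 - 7726 = -26061$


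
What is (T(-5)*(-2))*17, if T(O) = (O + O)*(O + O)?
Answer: -3400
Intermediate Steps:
T(O) = 4*O² (T(O) = (2*O)*(2*O) = 4*O²)
(T(-5)*(-2))*17 = ((4*(-5)²)*(-2))*17 = ((4*25)*(-2))*17 = (100*(-2))*17 = -200*17 = -3400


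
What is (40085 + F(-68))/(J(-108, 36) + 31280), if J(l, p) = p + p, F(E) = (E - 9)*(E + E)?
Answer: 50557/31352 ≈ 1.6126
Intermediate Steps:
F(E) = 2*E*(-9 + E) (F(E) = (-9 + E)*(2*E) = 2*E*(-9 + E))
J(l, p) = 2*p
(40085 + F(-68))/(J(-108, 36) + 31280) = (40085 + 2*(-68)*(-9 - 68))/(2*36 + 31280) = (40085 + 2*(-68)*(-77))/(72 + 31280) = (40085 + 10472)/31352 = 50557*(1/31352) = 50557/31352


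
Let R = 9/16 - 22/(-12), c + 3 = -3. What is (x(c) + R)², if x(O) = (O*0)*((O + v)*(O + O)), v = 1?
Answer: 13225/2304 ≈ 5.7400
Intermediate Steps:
c = -6 (c = -3 - 3 = -6)
R = 115/48 (R = 9*(1/16) - 22*(-1/12) = 9/16 + 11/6 = 115/48 ≈ 2.3958)
x(O) = 0 (x(O) = (O*0)*((O + 1)*(O + O)) = 0*((1 + O)*(2*O)) = 0*(2*O*(1 + O)) = 0)
(x(c) + R)² = (0 + 115/48)² = (115/48)² = 13225/2304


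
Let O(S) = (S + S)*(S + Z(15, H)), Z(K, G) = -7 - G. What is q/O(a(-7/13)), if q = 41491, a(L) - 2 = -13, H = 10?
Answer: 41491/616 ≈ 67.355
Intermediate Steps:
a(L) = -11 (a(L) = 2 - 13 = -11)
O(S) = 2*S*(-17 + S) (O(S) = (S + S)*(S + (-7 - 1*10)) = (2*S)*(S + (-7 - 10)) = (2*S)*(S - 17) = (2*S)*(-17 + S) = 2*S*(-17 + S))
q/O(a(-7/13)) = 41491/((2*(-11)*(-17 - 11))) = 41491/((2*(-11)*(-28))) = 41491/616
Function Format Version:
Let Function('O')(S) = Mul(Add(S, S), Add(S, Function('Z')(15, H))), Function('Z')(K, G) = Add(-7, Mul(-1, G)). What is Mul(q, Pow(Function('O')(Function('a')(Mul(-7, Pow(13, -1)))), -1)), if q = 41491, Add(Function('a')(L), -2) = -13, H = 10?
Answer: Rational(41491, 616) ≈ 67.355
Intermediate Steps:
Function('a')(L) = -11 (Function('a')(L) = Add(2, -13) = -11)
Function('O')(S) = Mul(2, S, Add(-17, S)) (Function('O')(S) = Mul(Add(S, S), Add(S, Add(-7, Mul(-1, 10)))) = Mul(Mul(2, S), Add(S, Add(-7, -10))) = Mul(Mul(2, S), Add(S, -17)) = Mul(Mul(2, S), Add(-17, S)) = Mul(2, S, Add(-17, S)))
Mul(q, Pow(Function('O')(Function('a')(Mul(-7, Pow(13, -1)))), -1)) = Mul(41491, Pow(Mul(2, -11, Add(-17, -11)), -1)) = Mul(41491, Pow(Mul(2, -11, -28), -1)) = Mul(41491, Pow(616, -1)) = Mul(41491, Rational(1, 616)) = Rational(41491, 616)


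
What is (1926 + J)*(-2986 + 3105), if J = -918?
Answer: 119952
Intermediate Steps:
(1926 + J)*(-2986 + 3105) = (1926 - 918)*(-2986 + 3105) = 1008*119 = 119952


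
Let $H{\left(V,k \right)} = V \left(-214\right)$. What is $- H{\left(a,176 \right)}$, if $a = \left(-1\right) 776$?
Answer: $-166064$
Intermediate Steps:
$a = -776$
$H{\left(V,k \right)} = - 214 V$
$- H{\left(a,176 \right)} = - \left(-214\right) \left(-776\right) = \left(-1\right) 166064 = -166064$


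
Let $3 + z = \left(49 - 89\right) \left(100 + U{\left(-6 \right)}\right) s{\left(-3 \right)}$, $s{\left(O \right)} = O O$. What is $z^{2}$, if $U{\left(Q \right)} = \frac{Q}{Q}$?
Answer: $1322267769$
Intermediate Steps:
$U{\left(Q \right)} = 1$
$s{\left(O \right)} = O^{2}$
$z = -36363$ ($z = -3 + \left(49 - 89\right) \left(100 + 1\right) \left(-3\right)^{2} = -3 + \left(-40\right) 101 \cdot 9 = -3 - 36360 = -36363$)
$z^{2} = \left(-36363\right)^{2} = 1322267769$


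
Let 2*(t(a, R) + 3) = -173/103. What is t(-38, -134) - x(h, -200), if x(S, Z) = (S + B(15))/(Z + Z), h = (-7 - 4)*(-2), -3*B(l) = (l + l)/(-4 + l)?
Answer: -107269/28325 ≈ -3.7871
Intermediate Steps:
B(l) = -2*l/(3*(-4 + l)) (B(l) = -(l + l)/(3*(-4 + l)) = -2*l/(3*(-4 + l)))
h = 22 (h = -11*(-2) = 22)
t(a, R) = -791/206 (t(a, R) = -3 + (-173/103)/2 = -3 + (-173*1/103)/2 = -3 + (½)*(-173/103) = -3 - 173/206 = -791/206)
x(S, Z) = (-10/11 + S)/(2*Z) (x(S, Z) = (S - 2*15/(-12 + 3*15))/(Z + Z) = (S - 2*15/(-12 + 45))/((2*Z)) = (S - 2*15/33)*(1/(2*Z)) = (S - 2*15*1/33)*(1/(2*Z)) = (S - 10/11)*(1/(2*Z)) = (-10/11 + S)*(1/(2*Z)) = (-10/11 + S)/(2*Z))
t(-38, -134) - x(h, -200) = -791/206 - (-10 + 11*22)/(22*(-200)) = -791/206 - (-1)*(-10 + 242)/(22*200) = -791/206 - (-1)*232/(22*200) = -791/206 - 1*(-29/550) = -791/206 + 29/550 = -107269/28325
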